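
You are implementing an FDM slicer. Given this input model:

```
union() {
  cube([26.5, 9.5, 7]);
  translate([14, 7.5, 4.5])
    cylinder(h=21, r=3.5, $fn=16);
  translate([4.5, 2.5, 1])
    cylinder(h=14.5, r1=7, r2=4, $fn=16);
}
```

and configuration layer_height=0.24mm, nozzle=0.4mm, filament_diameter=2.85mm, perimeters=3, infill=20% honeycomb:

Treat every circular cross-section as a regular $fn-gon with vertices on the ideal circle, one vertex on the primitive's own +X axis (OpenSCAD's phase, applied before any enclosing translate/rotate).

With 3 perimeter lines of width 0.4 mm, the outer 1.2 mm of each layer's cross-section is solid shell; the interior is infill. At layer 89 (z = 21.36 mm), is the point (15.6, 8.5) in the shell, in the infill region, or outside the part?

At z = 21.36 mm: the cube is not intersected at this z (z outside [0, 7]); the r=3.5 cylinder at (14, 7.5) contributes a regular 16-gon of circumradius 3.5; the cone at (4.5, 2.5) does not reach this height (z outside [1, 15.5]); Merging all regions: only the r=3.5 cylinder at (14, 7.5) is present, so the union is just that shape — 1 connected region. Overall, the cross-section is a single solid region. The nearest boundary edge runs (17.23, 8.84)→(16.47, 9.97); distance from the point to it = 1.55 mm. The point is inside the cross-section and 1.55 mm from the nearest boundary — more than the 1.2 mm shell width (3 × 0.4), so it's in the infill interior.

infill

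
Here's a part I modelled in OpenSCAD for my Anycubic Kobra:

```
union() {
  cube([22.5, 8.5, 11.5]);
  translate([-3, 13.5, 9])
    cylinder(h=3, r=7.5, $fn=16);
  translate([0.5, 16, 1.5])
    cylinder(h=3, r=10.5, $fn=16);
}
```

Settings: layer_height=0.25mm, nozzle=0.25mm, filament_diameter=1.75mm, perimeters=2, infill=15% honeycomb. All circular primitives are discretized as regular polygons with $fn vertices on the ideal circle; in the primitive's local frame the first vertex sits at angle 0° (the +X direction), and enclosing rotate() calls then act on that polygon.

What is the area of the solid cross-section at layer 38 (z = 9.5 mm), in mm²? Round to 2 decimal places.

360.96 mm²

At z = 9.5 mm: the 22.5×8.5 cube contributes its full rectangle (area 191.25 mm²); the r=7.5 cylinder at (-3, 13.5) contributes a regular 16-gon of circumradius 7.5 (area = (16/2)·7.500²·sin(360°/16) = 172.21 mm²); the cylinder at (0.5, 16) does not reach this height (z outside [1.5, 4.5]); Merging all regions: the regions partially overlap — summed areas 363.46 mm² minus the doubly-counted overlap 2.50 mm² gives 360.96 mm² — area = 360.96 mm². Overall, the cross-section is a single solid region. Net area = 360.96 mm².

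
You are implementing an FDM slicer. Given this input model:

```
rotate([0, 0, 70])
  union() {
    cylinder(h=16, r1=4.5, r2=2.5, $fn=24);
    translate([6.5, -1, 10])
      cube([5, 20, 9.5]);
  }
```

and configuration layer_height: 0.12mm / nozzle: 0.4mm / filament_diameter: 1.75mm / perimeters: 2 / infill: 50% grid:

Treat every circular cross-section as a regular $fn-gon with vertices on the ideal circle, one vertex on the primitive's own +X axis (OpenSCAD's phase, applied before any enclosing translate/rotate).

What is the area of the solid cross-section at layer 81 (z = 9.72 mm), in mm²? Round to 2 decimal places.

At z = 9.72 mm: the cone: at t=0.608 of its height the radius interpolates to r₁+(r₂−r₁)t = 3.285, giving a regular 24-gon of that circumradius (area = (24/2)·3.285²·sin(360°/24) = 33.52 mm²); the cube at (6.5, -1) is absent (z outside [10, 19.5]); Taking the union: only the cone is present, so the union is just that shape — area = 33.52 mm²; (rotated 70° about Z; rotation is an isometry so areas/perimeters/island counts are preserved). Overall, the cross-section is a single solid region. Net area = 33.52 mm².

33.52 mm²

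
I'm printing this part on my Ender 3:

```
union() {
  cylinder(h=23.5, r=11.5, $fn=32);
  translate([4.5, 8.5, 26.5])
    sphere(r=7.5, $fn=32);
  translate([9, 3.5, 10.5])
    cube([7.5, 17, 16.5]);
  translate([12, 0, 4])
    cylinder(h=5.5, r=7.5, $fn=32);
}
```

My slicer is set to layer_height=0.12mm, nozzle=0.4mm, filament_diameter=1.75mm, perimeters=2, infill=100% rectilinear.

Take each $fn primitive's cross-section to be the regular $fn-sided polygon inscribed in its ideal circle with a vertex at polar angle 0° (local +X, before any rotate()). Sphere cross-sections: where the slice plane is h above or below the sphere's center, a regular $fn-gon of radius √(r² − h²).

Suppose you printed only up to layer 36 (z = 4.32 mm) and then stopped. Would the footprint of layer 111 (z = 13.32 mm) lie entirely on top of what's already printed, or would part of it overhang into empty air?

Compare the two slices. At z = 4.32: the r=11.5 cylinder gives a regular 32-gon of circumradius 11.5 (constant along its height) (area = (32/2)·11.500²·sin(360°/32) = 412.81 mm²); the sphere at (4.5, 8.5) is not intersected at this z (|z−center|=22.180 > r=7.5); the cube at (9, 3.5) is absent (z outside [10.5, 27]); the r=7.5 cylinder at (12, 0) gives a regular 32-gon of circumradius 7.5 (constant along its height) (area = (32/2)·7.500²·sin(360°/32) = 175.58 mm²); Combining (union): the regions partially overlap — summed areas 588.39 mm² minus the doubly-counted overlap 68.01 mm² gives 520.38 mm² — area = 520.38 mm². At z = 13.32: the cylinder: section is a regular 32-gon, circumradius r=11.5 (area = (32/2)·11.500²·sin(360°/32) = 412.81 mm²); the sphere at (4.5, 8.5) is not intersected at this z (|z−center|=13.180 > r=7.5); the cube at (9, 3.5) is present — its section is the full 7.5×17 rectangle (area 127.50 mm²); the cylinder at (12, 0) is absent (z outside [4, 9.5]); Combining (union): the regions partially overlap — summed areas 540.31 mm² minus the doubly-counted overlap 3.95 mm² gives 536.36 mm² — area = 536.36 mm². Checking containment: at z = 13.32 the cross-section extends beyond the z = 4.32 cross-section by about 100.44 mm².

part overhangs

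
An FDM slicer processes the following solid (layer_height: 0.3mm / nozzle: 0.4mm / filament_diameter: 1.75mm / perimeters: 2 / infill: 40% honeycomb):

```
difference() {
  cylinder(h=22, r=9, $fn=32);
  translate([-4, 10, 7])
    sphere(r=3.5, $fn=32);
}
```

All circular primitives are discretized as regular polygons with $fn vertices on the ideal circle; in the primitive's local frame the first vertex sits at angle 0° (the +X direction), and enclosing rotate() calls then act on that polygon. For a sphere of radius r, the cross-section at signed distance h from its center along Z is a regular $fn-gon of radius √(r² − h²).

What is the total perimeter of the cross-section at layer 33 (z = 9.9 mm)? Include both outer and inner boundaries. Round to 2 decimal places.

56.48 mm

At z = 9.9 mm: the cylinder: section is a regular 32-gon, circumradius r=9 (perimeter = 2·32·9.000·sin(180°/32) = 56.46 mm); the sphere at (-4, 10): section is a regular 32-gon, circumradius = √(r²−h²) = √(3.5²−2.9²) = 1.960 (perimeter = 2·32·1.960·sin(180°/32) = 12.29 mm); Subtracting the remaining from the first: starting from the r=9 cylinder, the r=3.5 sphere at (-4, 10) partially overlaps it — only the 0.15 mm² overlap (of its 11.99 mm²) is removed, clipping the outline — boundary = 56.48 mm. Overall, the cross-section is a single solid region. Total boundary length (outer) = 56.48 mm.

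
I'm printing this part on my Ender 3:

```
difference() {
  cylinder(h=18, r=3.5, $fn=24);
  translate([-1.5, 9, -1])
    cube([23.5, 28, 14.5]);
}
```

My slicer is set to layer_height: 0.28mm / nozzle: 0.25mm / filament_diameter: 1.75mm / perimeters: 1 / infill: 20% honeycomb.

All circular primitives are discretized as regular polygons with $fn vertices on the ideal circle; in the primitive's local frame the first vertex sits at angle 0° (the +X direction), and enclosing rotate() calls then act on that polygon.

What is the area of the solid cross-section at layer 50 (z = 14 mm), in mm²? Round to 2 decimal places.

At z = 14 mm: the r=3.5 cylinder contributes a regular 24-gon of circumradius 3.5 (area = (24/2)·3.500²·sin(360°/24) = 38.05 mm²); the cube at (-1.5, 9) is absent (z outside [-1, 13.5]); Subtracting the remaining from the first: none of the subtracted shapes is present at this height, so the r=3.5 cylinder is unchanged — area = 38.05 mm². Overall, the cross-section is a single solid region. Net area = 38.05 mm².

38.05 mm²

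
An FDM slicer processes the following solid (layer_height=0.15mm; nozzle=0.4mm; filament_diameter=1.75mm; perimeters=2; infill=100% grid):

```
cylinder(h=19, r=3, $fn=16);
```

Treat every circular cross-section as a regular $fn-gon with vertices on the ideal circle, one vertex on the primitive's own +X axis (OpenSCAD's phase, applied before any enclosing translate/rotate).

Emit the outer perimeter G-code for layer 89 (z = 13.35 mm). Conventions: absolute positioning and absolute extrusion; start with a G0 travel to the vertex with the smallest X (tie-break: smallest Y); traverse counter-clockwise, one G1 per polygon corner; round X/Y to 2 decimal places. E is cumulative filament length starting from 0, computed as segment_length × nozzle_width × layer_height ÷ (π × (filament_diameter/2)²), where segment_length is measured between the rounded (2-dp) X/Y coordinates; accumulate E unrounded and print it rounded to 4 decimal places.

G0 X-3.00 Y0.00 Z13.35
G1 X-2.77 Y-1.15 E0.0293
G1 X-2.12 Y-2.12 E0.0584
G1 X-1.15 Y-2.77 E0.0875
G1 X0.00 Y-3.00 E0.1168
G1 X1.15 Y-2.77 E0.1460
G1 X2.12 Y-2.12 E0.1751
G1 X2.77 Y-1.15 E0.2043
G1 X3.00 Y0.00 E0.2335
G1 X2.77 Y1.15 E0.2628
G1 X2.12 Y2.12 E0.2919
G1 X1.15 Y2.77 E0.3210
G1 X0.00 Y3.00 E0.3503
G1 X-1.15 Y2.77 E0.3795
G1 X-2.12 Y2.12 E0.4087
G1 X-2.77 Y1.15 E0.4378
G1 X-3.00 Y0.00 E0.4671

At z = 13.35 mm: the r=3 cylinder contributes a regular 16-gon of circumradius 3. The outline is a single polygon with 16 vertices. Extrusion per mm of travel: 0.4 × 0.15 / (π × 0.875²) = 0.024945. Accumulating E over each segment gives final E = 0.4671.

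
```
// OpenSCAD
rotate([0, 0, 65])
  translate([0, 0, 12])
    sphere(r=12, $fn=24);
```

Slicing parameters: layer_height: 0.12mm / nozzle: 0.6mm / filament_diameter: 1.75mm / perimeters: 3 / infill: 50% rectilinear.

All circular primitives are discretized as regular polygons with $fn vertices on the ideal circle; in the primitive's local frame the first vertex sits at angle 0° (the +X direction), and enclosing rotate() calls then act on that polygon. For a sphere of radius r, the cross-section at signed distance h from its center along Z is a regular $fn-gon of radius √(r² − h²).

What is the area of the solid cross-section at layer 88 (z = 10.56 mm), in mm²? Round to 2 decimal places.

At z = 10.56 mm: the sphere: section is a regular 24-gon, circumradius = √(r²−h²) = √(12²−1.44²) = 11.913 (area = (24/2)·11.913²·sin(360°/24) = 440.80 mm²); (whole slice rotated 65° about Z — lengths, areas and connectivity unchanged). Overall, the cross-section is a single solid region. Net area = 440.80 mm².

440.80 mm²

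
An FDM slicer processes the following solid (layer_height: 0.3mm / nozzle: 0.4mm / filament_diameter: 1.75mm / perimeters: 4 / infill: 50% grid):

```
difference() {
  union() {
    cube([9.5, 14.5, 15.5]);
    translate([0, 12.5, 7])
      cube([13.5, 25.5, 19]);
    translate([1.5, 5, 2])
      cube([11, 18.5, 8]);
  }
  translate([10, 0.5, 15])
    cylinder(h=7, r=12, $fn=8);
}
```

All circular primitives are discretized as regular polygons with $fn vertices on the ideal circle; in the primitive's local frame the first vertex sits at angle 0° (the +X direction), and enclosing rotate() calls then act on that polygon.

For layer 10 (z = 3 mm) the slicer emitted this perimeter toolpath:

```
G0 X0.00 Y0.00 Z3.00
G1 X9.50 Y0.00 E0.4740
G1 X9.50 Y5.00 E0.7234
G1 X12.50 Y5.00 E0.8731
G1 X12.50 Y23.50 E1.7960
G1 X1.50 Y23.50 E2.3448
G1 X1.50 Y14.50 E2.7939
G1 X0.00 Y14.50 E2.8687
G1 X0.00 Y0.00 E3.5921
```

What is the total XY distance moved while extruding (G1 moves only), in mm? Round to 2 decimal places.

Sum the Euclidean lengths of each G1 segment: total = 72.00 mm.

72.00 mm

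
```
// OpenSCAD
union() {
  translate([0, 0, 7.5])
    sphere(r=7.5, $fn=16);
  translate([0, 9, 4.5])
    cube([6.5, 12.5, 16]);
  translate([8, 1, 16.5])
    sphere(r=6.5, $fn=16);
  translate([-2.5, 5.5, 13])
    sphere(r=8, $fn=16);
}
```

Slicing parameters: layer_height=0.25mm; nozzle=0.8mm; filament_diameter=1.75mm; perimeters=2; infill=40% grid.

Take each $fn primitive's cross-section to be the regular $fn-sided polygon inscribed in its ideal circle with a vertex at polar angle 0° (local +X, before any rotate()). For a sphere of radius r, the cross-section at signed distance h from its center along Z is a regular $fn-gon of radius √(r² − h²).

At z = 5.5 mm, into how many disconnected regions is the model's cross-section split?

2

At z = 5.5 mm: the r=7.5 sphere slices to a regular 16-gon of circumradius 7.228 (√(r²−h²) with h=2 from center); the cube at (0, 9) (footprint 6.5×12.5) is included at this height; the sphere at (8, 1) does not reach this height (|z−center|=11.000 > r=6.5); the r=8 sphere at (-2.5, 5.5) contributes a regular 16-gon of circumradius √(8²−7.5²) = 2.784; Combining (union): the regions partially overlap (shared area 16.85 mm²), so overlapping operands fuse into one piece — 2 connected regions. The result has 2 disconnected regions.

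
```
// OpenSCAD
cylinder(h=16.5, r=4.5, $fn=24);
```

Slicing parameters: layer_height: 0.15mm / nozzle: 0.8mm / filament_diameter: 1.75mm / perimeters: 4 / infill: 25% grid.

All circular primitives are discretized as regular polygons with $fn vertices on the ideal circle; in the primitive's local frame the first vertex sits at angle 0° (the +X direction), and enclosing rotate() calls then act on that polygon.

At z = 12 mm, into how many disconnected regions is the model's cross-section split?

At z = 12 mm: the r=4.5 cylinder contributes a regular 24-gon of circumradius 4.5. The result has 1 disconnected region.

1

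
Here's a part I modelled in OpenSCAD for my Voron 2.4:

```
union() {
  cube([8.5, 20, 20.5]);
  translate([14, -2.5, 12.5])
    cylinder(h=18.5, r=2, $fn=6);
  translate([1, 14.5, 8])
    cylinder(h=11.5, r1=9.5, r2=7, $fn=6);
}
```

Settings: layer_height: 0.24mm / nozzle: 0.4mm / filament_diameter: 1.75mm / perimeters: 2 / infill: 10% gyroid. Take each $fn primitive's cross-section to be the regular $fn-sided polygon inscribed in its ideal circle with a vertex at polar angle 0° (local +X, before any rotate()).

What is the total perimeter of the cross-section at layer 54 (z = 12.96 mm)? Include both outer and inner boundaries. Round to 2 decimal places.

At z = 12.96 mm: the cube is present — its section is the full 8.5×20 rectangle (perimeter 57.00 mm); the cylinder at (14, -2.5): section is a regular 6-gon, circumradius r=2 (perimeter = 2·6·2.000·sin(180°/6) = 12.00 mm); the cone at (1, 14.5) (r1=9.5→r2=7) has section circumradius 8.422 here — a regular 6-gon (perimeter = 2·6·8.422·sin(180°/6) = 50.53 mm); Combining (union): the regions partially overlap (shared area 94.98 mm²), so the edge portions inside another operand are dropped and the merged outline is re-measured after clipping — boundary = 81.00 mm. Overall, the cross-section has 2 separate islands. Total boundary length (outer) = 81.00 mm.

81.00 mm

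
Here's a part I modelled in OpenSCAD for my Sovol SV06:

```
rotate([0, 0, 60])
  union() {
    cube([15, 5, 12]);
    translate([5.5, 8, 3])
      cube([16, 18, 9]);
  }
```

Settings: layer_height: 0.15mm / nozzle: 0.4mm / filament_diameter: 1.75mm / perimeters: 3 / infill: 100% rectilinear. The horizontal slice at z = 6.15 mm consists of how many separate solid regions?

2

At z = 6.15 mm: the cube (footprint 15×5) is included at this height; the cube at (5.5, 8) (footprint 16×18) is included at this height; Combining (union): the 2 present regions are separate (no shared area or edge), so areas and boundary lengths simply add and each stays a separate island — 2 connected regions; (whole slice rotated 60° about Z — lengths, areas and connectivity unchanged). The result has 2 disconnected regions.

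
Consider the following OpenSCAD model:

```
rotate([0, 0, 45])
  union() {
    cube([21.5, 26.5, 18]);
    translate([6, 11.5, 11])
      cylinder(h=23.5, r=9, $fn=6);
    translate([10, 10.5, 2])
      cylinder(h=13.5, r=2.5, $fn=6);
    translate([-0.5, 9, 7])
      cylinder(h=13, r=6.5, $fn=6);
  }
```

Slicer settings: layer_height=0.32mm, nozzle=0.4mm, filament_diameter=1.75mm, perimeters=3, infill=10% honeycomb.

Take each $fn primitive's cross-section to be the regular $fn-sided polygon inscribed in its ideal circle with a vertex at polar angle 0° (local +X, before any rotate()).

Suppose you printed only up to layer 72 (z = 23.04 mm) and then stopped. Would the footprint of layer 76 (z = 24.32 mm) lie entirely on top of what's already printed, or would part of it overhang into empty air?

entirely on top

Compare the two slices. At z = 23.04: the cube is absent (z outside [0, 18]); the r=9 cylinder at (6, 11.5) gives a regular 6-gon of circumradius 9 (constant along its height) (area = (6/2)·9.000²·sin(360°/6) = 210.44 mm²); the cylinder at (10, 10.5) is not intersected at this z (z outside [2, 15.5]); the cylinder at (-0.5, 9) is absent (z outside [7, 20]); Combining (union): only the r=9 cylinder at (6, 11.5) is present, so the union is just that shape — area = 210.44 mm²; (whole slice rotated 45° about Z — lengths, areas and connectivity unchanged). At z = 24.32: the cube is not intersected at this z (z outside [0, 18]); the r=9 cylinder at (6, 11.5) contributes a regular 6-gon of circumradius 9 (area = (6/2)·9.000²·sin(360°/6) = 210.44 mm²); the cylinder at (10, 10.5) does not reach this height (z outside [2, 15.5]); the cylinder at (-0.5, 9) is not intersected at this z (z outside [7, 20]); Taking the union: only the r=9 cylinder at (6, 11.5) is present, so the union is just that shape — area = 210.44 mm²; (whole slice rotated 45° about Z — lengths, areas and connectivity unchanged). Checking containment: the cross-section at z = 24.32 is a subset of the cross-section at z = 23.04.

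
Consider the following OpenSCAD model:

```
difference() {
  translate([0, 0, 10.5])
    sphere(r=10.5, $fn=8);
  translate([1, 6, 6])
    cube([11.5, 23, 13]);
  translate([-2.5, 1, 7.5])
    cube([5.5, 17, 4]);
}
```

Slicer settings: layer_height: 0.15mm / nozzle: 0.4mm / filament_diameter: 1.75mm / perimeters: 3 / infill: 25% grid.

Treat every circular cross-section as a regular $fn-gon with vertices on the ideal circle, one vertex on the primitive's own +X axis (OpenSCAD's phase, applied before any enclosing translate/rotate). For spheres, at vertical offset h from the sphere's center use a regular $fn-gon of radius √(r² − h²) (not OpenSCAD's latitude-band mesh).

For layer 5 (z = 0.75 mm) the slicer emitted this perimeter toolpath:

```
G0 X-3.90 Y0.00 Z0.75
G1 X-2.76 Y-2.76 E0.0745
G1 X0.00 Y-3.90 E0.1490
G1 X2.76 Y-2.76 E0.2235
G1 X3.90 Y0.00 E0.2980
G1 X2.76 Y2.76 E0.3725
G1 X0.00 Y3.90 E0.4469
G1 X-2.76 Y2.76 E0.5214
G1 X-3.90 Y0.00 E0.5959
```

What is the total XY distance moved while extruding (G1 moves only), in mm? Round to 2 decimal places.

Sum the Euclidean lengths of each G1 segment: total = 23.89 mm.

23.89 mm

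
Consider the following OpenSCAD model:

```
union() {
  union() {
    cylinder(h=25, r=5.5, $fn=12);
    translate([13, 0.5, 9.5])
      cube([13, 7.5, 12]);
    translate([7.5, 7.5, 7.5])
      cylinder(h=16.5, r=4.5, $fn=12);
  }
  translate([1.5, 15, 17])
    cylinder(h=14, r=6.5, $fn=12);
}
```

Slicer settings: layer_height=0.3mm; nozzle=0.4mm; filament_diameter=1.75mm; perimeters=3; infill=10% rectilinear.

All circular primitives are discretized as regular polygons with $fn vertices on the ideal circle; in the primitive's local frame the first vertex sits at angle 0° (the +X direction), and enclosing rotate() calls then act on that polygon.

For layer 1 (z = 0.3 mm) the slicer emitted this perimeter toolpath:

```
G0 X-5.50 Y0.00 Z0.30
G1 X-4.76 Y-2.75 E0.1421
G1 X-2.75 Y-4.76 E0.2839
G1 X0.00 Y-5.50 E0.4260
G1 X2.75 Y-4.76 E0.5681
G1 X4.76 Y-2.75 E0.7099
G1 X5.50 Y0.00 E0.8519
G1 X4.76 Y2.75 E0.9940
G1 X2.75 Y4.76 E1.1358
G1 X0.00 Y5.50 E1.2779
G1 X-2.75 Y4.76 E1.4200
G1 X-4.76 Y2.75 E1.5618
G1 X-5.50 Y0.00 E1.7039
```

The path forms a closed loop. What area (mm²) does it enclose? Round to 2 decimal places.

90.69 mm²

Apply the shoelace formula to the sequence of (X, Y) vertices; enclosed area = 90.69 mm².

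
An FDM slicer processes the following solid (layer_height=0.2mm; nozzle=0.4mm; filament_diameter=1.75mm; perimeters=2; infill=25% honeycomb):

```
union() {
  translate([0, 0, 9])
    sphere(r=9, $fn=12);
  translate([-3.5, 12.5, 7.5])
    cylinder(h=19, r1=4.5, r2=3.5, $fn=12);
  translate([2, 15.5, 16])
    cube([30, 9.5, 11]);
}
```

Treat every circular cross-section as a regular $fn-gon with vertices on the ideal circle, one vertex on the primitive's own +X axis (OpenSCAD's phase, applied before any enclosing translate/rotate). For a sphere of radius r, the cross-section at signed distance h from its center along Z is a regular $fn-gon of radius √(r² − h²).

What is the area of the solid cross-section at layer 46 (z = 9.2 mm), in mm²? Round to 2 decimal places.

At z = 9.2 mm: the r=9 sphere contributes a regular 12-gon of circumradius √(9²−0.2²) = 8.998 (area = (12/2)·8.998²·sin(360°/12) = 242.88 mm²); the cone at (-3.5, 12.5): at t=0.089 of its height the radius interpolates to r₁+(r₂−r₁)t = 4.411, giving a regular 12-gon of that circumradius (area = (12/2)·4.411²·sin(360°/12) = 58.36 mm²); the cube at (2, 15.5) does not reach this height (z outside [16, 27]); Merging all regions: the 2 present regions are separate (no shared area or edge), so areas and boundary lengths simply add and each stays a separate island — area = 301.24 mm². Overall, the cross-section has 2 separate islands. Net area = 301.24 mm².

301.24 mm²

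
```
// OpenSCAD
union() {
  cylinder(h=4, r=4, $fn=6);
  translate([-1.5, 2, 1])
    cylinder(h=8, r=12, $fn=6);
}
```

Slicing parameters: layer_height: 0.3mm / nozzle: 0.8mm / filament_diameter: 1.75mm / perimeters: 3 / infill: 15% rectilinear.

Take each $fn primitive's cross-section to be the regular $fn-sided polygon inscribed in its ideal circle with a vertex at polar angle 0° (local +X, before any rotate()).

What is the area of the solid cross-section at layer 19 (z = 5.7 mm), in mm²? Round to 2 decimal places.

At z = 5.7 mm: the cylinder is not intersected at this z (z outside [0, 4]); the cylinder at (-1.5, 2): section is a regular 6-gon, circumradius r=12 (area = (6/2)·12.000²·sin(360°/6) = 374.12 mm²); Combining (union): only the r=12 cylinder at (-1.5, 2) is present, so the union is just that shape — area = 374.12 mm². Overall, the cross-section is a single solid region. Net area = 374.12 mm².

374.12 mm²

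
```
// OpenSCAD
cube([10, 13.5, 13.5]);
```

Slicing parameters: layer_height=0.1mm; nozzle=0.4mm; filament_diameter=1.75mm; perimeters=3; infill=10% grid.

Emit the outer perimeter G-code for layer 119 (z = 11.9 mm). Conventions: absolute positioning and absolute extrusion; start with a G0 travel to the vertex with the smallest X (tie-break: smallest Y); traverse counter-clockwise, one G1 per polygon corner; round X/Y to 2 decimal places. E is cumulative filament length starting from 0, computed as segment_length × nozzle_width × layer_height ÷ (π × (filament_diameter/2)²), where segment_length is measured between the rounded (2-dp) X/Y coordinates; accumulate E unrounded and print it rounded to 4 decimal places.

At z = 11.9 mm: the cube is present — its section is the full 10×13.5 rectangle. The outline is a single polygon with 4 vertices. Extrusion per mm of travel: 0.4 × 0.1 / (π × 0.875²) = 0.016630. Accumulating E over each segment gives final E = 0.7816.

G0 X0.00 Y0.00 Z11.90
G1 X10.00 Y0.00 E0.1663
G1 X10.00 Y13.50 E0.3908
G1 X0.00 Y13.50 E0.5571
G1 X0.00 Y0.00 E0.7816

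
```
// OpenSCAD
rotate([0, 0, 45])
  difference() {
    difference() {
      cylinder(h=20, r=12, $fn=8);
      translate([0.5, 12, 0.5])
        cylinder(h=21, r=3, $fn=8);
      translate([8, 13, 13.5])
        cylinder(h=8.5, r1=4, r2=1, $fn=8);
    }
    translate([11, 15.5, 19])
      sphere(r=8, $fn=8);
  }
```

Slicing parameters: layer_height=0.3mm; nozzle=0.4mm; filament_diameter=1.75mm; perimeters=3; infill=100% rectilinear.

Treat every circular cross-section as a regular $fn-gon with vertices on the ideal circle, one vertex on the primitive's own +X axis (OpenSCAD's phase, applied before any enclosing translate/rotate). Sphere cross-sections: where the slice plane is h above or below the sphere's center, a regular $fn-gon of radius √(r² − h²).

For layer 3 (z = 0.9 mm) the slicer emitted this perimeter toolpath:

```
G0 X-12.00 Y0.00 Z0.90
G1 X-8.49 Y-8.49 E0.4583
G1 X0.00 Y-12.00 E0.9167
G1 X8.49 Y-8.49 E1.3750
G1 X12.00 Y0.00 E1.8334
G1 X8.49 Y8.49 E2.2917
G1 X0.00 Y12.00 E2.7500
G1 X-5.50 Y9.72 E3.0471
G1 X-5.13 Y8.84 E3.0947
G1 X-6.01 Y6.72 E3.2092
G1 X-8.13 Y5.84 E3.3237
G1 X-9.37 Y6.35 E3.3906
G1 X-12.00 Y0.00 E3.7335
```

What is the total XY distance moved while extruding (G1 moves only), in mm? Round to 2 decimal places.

Sum the Euclidean lengths of each G1 segment: total = 74.83 mm.

74.83 mm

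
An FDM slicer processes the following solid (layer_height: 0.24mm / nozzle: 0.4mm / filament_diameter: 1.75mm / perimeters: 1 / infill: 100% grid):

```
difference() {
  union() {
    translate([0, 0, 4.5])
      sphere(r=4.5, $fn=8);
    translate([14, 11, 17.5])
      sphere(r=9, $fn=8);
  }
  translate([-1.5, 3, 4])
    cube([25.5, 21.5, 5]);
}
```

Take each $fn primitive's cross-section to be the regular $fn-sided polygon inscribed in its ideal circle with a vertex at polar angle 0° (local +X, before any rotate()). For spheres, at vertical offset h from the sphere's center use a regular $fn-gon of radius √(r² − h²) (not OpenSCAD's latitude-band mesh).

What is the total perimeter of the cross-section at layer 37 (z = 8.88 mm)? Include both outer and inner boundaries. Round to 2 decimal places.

6.32 mm

At z = 8.88 mm: the sphere: section is a regular 8-gon, circumradius = √(r²−h²) = √(4.5²−4.38²) = 1.032 (perimeter = 2·8·1.032·sin(180°/8) = 6.32 mm); the sphere at (14, 11): section is a regular 8-gon, circumradius = √(r²−h²) = √(9²−8.62²) = 2.588 (perimeter = 2·8·2.588·sin(180°/8) = 15.84 mm); Combining (union): the 2 present regions are separate (no shared area or edge), so areas and boundary lengths simply add and each stays a separate island — boundary = 22.16 mm; the cube at (-1.5, 3) is present — its section is the full 25.5×21.5 rectangle (perimeter 94.00 mm); After the difference (first − rest): starting from the result so far, the 25.5×21.5 cube at (-1.5, 3) partially overlaps it — only the 18.94 mm² overlap (of its 548.25 mm²) is removed, clipping the outline — boundary = 6.32 mm. Overall, the cross-section is a single solid region. Total boundary length (outer) = 6.32 mm.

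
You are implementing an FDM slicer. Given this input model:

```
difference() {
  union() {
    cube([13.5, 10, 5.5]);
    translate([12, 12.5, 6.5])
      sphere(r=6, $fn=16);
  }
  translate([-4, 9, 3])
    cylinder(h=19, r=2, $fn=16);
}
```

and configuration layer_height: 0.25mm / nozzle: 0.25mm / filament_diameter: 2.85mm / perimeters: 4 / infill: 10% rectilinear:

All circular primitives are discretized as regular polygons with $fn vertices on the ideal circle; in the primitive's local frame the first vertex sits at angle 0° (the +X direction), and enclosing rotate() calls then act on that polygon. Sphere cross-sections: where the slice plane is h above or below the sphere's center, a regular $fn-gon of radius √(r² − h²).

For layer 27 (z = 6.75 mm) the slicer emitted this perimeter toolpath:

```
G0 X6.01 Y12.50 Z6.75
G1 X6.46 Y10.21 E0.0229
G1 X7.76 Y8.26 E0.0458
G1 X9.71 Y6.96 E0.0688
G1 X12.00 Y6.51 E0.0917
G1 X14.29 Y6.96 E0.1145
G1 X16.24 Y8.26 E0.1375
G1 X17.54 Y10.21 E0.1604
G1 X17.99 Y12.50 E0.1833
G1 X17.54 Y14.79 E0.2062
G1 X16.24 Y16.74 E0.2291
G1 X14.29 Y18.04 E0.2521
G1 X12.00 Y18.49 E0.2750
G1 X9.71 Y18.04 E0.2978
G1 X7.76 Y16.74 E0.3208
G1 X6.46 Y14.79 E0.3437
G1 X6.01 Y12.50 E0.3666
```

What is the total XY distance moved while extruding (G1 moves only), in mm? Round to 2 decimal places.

37.42 mm

Sum the Euclidean lengths of each G1 segment: total = 37.42 mm.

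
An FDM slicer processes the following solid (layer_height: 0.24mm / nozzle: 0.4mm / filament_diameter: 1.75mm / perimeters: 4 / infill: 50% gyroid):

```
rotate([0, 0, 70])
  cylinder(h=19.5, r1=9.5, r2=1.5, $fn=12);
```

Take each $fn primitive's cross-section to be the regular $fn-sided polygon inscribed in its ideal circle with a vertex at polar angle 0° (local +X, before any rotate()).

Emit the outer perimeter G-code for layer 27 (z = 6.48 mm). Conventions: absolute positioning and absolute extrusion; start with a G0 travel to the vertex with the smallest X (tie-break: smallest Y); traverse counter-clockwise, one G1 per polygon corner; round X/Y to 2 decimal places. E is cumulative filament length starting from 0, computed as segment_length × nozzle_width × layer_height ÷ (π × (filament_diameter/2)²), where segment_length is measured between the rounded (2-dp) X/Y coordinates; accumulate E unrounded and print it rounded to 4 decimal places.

G0 X-6.74 Y-1.19 Z6.48
G1 X-5.24 Y-4.40 E0.1414
G1 X-2.34 Y-6.43 E0.2827
G1 X1.19 Y-6.74 E0.4241
G1 X4.40 Y-5.24 E0.5655
G1 X6.43 Y-2.34 E0.7068
G1 X6.74 Y1.19 E0.8483
G1 X5.24 Y4.40 E0.9897
G1 X2.34 Y6.43 E1.1310
G1 X-1.19 Y6.74 E1.2724
G1 X-4.40 Y5.24 E1.4138
G1 X-6.43 Y2.34 E1.5551
G1 X-6.74 Y-1.19 E1.6965

At z = 6.48 mm: the cone: at t=0.332 of its height the radius interpolates to r₁+(r₂−r₁)t = 6.842, giving a regular 12-gon of that circumradius; (rotated 70° about Z; rotation is an isometry so areas/perimeters/island counts are preserved). The outline is a single polygon with 12 vertices. Extrusion per mm of travel: 0.4 × 0.24 / (π × 0.875²) = 0.039912. Accumulating E over each segment gives final E = 1.6965.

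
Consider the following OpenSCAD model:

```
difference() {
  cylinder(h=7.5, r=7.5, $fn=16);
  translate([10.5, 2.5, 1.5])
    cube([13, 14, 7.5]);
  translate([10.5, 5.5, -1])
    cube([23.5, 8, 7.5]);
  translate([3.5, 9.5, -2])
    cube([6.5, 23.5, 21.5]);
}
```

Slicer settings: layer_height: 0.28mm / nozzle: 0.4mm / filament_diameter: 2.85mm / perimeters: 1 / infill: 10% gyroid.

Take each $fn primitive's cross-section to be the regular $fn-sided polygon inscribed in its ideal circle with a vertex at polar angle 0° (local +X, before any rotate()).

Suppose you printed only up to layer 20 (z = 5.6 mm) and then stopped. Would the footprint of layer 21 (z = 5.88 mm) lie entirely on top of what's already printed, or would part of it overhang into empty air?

Compare the two slices. At z = 5.6: the r=7.5 cylinder gives a regular 16-gon of circumradius 7.5 (constant along its height) (area = (16/2)·7.500²·sin(360°/16) = 172.21 mm²); the 13×14 cube at (10.5, 2.5) contributes its full rectangle (area 182.00 mm²); the cube at (10.5, 5.5) is present — its section is the full 23.5×8 rectangle (area 188.00 mm²); the cube at (3.5, 9.5) (footprint 6.5×23.5) is included at this height (area 152.75 mm²); Taking the first minus the rest: starting from the r=7.5 cylinder (172.21 mm²), the 13×14 cube at (10.5, 2.5) misses the remaining region (no effect); the 23.5×8 cube at (10.5, 5.5) misses the remaining region (no effect); the 6.5×23.5 cube at (3.5, 9.5) misses the remaining region (no effect) — area = 172.21 mm². At z = 5.88: the cylinder: section is a regular 16-gon, circumradius r=7.5 (area = (16/2)·7.500²·sin(360°/16) = 172.21 mm²); the cube at (10.5, 2.5) is present — its section is the full 13×14 rectangle (area 182.00 mm²); the cube at (10.5, 5.5) is present — its section is the full 23.5×8 rectangle (area 188.00 mm²); the cube at (3.5, 9.5) (footprint 6.5×23.5) is included at this height (area 152.75 mm²); Taking the first minus the rest: starting from the r=7.5 cylinder (172.21 mm²), the 13×14 cube at (10.5, 2.5) misses the remaining region (no effect); the 23.5×8 cube at (10.5, 5.5) misses the remaining region (no effect); the 6.5×23.5 cube at (3.5, 9.5) misses the remaining region (no effect) — area = 172.21 mm². Checking containment: the cross-section at z = 5.88 is a subset of the cross-section at z = 5.6.

entirely on top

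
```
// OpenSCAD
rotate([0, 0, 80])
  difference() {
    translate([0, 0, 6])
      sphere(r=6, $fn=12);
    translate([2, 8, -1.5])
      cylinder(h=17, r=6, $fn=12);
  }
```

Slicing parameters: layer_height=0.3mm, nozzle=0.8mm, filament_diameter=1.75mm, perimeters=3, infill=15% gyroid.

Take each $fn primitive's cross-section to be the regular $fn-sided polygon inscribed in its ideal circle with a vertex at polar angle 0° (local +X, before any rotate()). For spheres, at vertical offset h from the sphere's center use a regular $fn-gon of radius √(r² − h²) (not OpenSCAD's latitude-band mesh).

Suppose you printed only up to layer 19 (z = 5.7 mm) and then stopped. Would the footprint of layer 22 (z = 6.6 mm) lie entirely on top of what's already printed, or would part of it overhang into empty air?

Compare the two slices. At z = 5.7: the r=6 sphere slices to a regular 12-gon of circumradius 5.992 (√(r²−h²) with h=0.3 from center) (area = (12/2)·5.992²·sin(360°/12) = 107.73 mm²); the r=6 cylinder at (2, 8) contributes a regular 12-gon of circumradius 6 (area = (12/2)·6.000²·sin(360°/12) = 108.00 mm²); Taking the first minus the rest: starting from the r=6 sphere (107.73 mm²), the r=6 cylinder at (2, 8) partially overlaps it — only the 19.97 mm² overlap (of its 108.00 mm²) is removed, clipping the outline — area = 87.76 mm²; (rotated 80° about Z; rotation is an isometry so areas/perimeters/island counts are preserved). At z = 6.6: the r=6 sphere slices to a regular 12-gon of circumradius 5.970 (√(r²−h²) with h=0.6 from center) (area = (12/2)·5.970²·sin(360°/12) = 106.92 mm²); the r=6 cylinder at (2, 8) gives a regular 12-gon of circumradius 6 (constant along its height) (area = (12/2)·6.000²·sin(360°/12) = 108.00 mm²); Subtracting the remaining from the first: starting from the r=6 sphere (106.92 mm²), the r=6 cylinder at (2, 8) partially overlaps it — only the 19.76 mm² overlap (of its 108.00 mm²) is removed, clipping the outline — area = 87.16 mm²; (whole slice rotated 80° about Z — lengths, areas and connectivity unchanged). Checking containment: the cross-section at z = 6.6 is a subset of the cross-section at z = 5.7.

entirely on top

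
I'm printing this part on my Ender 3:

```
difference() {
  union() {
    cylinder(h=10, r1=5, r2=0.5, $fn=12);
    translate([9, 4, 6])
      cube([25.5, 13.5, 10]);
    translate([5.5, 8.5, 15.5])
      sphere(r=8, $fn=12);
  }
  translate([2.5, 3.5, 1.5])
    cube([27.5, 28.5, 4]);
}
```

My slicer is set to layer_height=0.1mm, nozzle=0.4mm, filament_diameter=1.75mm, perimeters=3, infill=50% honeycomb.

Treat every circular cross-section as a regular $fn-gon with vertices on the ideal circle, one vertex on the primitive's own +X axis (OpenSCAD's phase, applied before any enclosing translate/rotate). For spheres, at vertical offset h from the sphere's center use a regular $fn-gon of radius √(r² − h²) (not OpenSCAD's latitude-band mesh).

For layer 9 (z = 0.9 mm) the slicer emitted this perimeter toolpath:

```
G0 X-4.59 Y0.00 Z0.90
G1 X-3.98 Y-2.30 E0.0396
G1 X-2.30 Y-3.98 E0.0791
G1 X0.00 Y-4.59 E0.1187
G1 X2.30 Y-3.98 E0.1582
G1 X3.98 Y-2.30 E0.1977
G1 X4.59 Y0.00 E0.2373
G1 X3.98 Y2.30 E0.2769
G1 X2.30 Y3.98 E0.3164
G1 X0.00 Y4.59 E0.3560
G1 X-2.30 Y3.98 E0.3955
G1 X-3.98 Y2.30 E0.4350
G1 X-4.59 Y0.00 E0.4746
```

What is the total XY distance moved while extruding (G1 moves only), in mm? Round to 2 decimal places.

28.54 mm

Sum the Euclidean lengths of each G1 segment: total = 28.54 mm.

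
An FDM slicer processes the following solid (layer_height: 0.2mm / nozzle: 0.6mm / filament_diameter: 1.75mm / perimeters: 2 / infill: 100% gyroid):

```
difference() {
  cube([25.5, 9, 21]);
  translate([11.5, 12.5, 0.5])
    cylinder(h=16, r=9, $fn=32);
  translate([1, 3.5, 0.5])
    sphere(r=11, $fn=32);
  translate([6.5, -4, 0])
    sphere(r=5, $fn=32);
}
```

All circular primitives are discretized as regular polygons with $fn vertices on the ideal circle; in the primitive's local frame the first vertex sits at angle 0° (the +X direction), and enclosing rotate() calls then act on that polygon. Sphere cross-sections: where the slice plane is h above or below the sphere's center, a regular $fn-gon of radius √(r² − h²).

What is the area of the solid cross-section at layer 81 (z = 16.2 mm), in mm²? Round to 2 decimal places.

At z = 16.2 mm: the 25.5×9 cube contributes its full rectangle (area 229.50 mm²); the cylinder at (11.5, 12.5): section is a regular 32-gon, circumradius r=9 (area = (32/2)·9.000²·sin(360°/32) = 252.84 mm²); the sphere at (1, 3.5) is absent (|z−center|=15.700 > r=11); the sphere at (6.5, -4) is absent (|z−center|=16.200 > r=5); After the difference (first − rest): starting from the 25.5×9 cube (229.50 mm²), the r=9 cylinder at (11.5, 12.5) partially overlaps it — only the 65.25 mm² overlap (of its 252.84 mm²) is removed, clipping the outline — area = 164.25 mm². Overall, the cross-section is a single solid region. Net area = 164.25 mm².

164.25 mm²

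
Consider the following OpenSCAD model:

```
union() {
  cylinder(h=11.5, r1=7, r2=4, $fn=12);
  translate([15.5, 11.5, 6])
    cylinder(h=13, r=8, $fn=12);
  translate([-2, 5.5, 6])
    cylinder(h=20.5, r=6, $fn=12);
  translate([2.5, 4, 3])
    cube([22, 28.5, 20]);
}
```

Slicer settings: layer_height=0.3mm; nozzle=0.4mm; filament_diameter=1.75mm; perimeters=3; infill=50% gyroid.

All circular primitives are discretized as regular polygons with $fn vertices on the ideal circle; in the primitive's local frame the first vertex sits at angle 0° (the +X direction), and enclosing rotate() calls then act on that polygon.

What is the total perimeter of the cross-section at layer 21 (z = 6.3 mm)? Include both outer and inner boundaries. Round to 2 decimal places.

137.02 mm

At z = 6.3 mm: the cone contributes a regular 12-gon of circumradius 5.357 (interpolated between r1=7 and r2=4 at t=0.548) (perimeter = 2·12·5.357·sin(180°/12) = 33.27 mm); the r=8 cylinder at (15.5, 11.5) gives a regular 12-gon of circumradius 8 (constant along its height) (perimeter = 2·12·8.000·sin(180°/12) = 49.69 mm); the cylinder at (-2, 5.5): section is a regular 12-gon, circumradius r=6 (perimeter = 2·12·6.000·sin(180°/12) = 37.27 mm); the cube at (2.5, 4) (footprint 22×28.5) is included at this height (perimeter 101.00 mm); Combining (union): the regions partially overlap (shared area 231.39 mm²), so the edge portions inside another operand are dropped and the merged outline is re-measured after clipping — boundary = 137.02 mm. Overall, the cross-section is a single solid region. Total boundary length (outer) = 137.02 mm.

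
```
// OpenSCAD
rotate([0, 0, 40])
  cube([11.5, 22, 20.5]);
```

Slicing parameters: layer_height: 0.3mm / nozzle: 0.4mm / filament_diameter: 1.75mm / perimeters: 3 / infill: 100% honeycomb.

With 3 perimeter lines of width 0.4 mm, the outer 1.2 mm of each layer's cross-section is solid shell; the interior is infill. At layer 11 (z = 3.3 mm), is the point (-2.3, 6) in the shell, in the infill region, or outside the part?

At z = 3.3 mm: the 11.5×22 cube contributes its full rectangle; (whole slice rotated 40° about Z — lengths, areas and connectivity unchanged). Overall, the cross-section is a single solid region. Undo the 40° rotation: the query point maps to (2.095, 6.075) in the un-rotated model frame. The nearest boundary edge runs (0.00, 22.00)→(0.00, 0.00); distance from the point to it = 2.09 mm. The point is inside the cross-section and 2.09 mm from the nearest boundary — more than the 1.2 mm shell width (3 × 0.4), so it's in the infill interior.

infill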